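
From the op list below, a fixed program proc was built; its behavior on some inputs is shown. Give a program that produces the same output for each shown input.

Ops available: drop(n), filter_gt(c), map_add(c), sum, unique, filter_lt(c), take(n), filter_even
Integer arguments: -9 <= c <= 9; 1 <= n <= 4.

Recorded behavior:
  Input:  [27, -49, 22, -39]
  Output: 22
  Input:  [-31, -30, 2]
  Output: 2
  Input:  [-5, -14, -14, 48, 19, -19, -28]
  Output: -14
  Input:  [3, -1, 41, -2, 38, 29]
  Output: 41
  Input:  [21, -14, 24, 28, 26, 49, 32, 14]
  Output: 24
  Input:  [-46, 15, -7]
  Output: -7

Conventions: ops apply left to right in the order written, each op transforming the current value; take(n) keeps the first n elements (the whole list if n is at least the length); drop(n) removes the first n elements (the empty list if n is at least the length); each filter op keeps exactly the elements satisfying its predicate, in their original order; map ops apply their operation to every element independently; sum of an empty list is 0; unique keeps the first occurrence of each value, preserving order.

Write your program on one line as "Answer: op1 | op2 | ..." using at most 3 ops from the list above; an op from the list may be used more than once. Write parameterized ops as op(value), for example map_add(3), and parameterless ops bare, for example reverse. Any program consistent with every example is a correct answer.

drop(2) | take(1) | sum

Check, running the answer program on each example:
  [27, -49, 22, -39] -> [22, -39] -> [22] -> 22
  [-31, -30, 2] -> [2] -> [2] -> 2
  [-5, -14, -14, 48, 19, -19, -28] -> [-14, 48, 19, -19, -28] -> [-14] -> -14
  [3, -1, 41, -2, 38, 29] -> [41, -2, 38, 29] -> [41] -> 41
  [21, -14, 24, 28, 26, 49, 32, 14] -> [24, 28, 26, 49, 32, 14] -> [24] -> 24
  [-46, 15, -7] -> [-7] -> [-7] -> -7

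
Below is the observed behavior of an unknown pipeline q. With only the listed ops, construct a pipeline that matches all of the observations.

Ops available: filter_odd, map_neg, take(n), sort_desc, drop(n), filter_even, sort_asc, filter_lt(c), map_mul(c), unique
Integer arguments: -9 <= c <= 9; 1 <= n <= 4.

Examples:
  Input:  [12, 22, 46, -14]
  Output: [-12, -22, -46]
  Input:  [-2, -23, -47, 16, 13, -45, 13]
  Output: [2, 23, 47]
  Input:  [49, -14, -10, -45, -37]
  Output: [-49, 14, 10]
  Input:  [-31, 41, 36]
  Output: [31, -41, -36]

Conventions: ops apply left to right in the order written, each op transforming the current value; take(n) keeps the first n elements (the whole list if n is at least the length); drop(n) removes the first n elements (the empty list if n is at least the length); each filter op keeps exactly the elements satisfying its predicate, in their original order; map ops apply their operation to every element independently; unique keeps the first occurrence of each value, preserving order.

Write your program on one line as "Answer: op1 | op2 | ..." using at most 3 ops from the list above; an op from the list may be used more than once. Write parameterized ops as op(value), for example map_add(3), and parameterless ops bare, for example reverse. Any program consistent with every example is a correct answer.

unique | map_neg | take(3)

Check, running the answer program on each example:
  [12, 22, 46, -14] -> [12, 22, 46, -14] -> [-12, -22, -46, 14] -> [-12, -22, -46]
  [-2, -23, -47, 16, 13, -45, 13] -> [-2, -23, -47, 16, 13, -45] -> [2, 23, 47, -16, -13, 45] -> [2, 23, 47]
  [49, -14, -10, -45, -37] -> [49, -14, -10, -45, -37] -> [-49, 14, 10, 45, 37] -> [-49, 14, 10]
  [-31, 41, 36] -> [-31, 41, 36] -> [31, -41, -36] -> [31, -41, -36]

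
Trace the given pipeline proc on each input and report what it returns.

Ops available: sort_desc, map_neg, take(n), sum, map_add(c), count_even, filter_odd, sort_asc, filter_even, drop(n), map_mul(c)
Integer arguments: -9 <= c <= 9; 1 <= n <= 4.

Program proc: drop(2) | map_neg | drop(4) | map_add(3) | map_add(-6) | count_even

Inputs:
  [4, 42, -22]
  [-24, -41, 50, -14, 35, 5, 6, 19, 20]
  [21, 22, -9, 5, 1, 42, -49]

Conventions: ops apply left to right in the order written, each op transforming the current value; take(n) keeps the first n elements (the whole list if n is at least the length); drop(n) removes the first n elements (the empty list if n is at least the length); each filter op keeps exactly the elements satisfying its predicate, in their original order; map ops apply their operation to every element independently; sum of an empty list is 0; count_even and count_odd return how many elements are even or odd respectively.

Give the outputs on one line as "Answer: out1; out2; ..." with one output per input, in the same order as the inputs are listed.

0; 1; 1

Execution, op by op:
  [4, 42, -22] -> [-22] -> [22] -> [] -> [] -> [] -> 0
  [-24, -41, 50, -14, 35, 5, 6, 19, 20] -> [50, -14, 35, 5, 6, 19, 20] -> [-50, 14, -35, -5, -6, -19, -20] -> [-6, -19, -20] -> [-3, -16, -17] -> [-9, -22, -23] -> 1
  [21, 22, -9, 5, 1, 42, -49] -> [-9, 5, 1, 42, -49] -> [9, -5, -1, -42, 49] -> [49] -> [52] -> [46] -> 1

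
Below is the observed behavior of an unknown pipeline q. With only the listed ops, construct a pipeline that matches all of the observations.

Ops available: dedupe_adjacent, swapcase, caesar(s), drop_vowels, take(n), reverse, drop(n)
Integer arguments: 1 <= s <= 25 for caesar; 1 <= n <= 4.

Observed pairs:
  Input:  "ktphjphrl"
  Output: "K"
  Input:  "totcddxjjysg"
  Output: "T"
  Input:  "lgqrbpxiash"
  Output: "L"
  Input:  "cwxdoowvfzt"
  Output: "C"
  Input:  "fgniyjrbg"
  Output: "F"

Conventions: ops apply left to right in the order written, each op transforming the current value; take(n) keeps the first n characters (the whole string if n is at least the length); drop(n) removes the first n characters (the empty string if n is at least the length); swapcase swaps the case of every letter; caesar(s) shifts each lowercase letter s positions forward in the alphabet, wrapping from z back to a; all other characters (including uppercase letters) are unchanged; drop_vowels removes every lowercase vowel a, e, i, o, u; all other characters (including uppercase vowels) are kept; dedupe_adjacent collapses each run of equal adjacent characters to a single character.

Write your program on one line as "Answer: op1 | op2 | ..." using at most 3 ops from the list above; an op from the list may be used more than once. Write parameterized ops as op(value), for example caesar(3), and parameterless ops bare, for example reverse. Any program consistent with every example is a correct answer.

swapcase | dedupe_adjacent | take(1)

Check, running the answer program on each example:
  "ktphjphrl" -> "KTPHJPHRL" -> "KTPHJPHRL" -> "K"
  "totcddxjjysg" -> "TOTCDDXJJYSG" -> "TOTCDXJYSG" -> "T"
  "lgqrbpxiash" -> "LGQRBPXIASH" -> "LGQRBPXIASH" -> "L"
  "cwxdoowvfzt" -> "CWXDOOWVFZT" -> "CWXDOWVFZT" -> "C"
  "fgniyjrbg" -> "FGNIYJRBG" -> "FGNIYJRBG" -> "F"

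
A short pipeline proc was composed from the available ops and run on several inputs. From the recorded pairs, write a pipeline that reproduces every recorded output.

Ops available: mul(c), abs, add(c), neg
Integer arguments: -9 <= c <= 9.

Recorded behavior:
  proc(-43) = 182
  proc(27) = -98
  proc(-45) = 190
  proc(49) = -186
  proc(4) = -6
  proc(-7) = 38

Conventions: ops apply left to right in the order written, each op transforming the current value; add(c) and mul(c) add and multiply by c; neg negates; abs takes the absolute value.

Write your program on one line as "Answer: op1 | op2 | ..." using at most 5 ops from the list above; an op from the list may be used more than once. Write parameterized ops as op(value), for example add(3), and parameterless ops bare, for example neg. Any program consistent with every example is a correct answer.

neg | mul(4) | add(9) | add(2) | add(-1)

Check, running the answer program on each example:
  -43 -> 43 -> 172 -> 181 -> 183 -> 182
  27 -> -27 -> -108 -> -99 -> -97 -> -98
  -45 -> 45 -> 180 -> 189 -> 191 -> 190
  49 -> -49 -> -196 -> -187 -> -185 -> -186
  4 -> -4 -> -16 -> -7 -> -5 -> -6
  -7 -> 7 -> 28 -> 37 -> 39 -> 38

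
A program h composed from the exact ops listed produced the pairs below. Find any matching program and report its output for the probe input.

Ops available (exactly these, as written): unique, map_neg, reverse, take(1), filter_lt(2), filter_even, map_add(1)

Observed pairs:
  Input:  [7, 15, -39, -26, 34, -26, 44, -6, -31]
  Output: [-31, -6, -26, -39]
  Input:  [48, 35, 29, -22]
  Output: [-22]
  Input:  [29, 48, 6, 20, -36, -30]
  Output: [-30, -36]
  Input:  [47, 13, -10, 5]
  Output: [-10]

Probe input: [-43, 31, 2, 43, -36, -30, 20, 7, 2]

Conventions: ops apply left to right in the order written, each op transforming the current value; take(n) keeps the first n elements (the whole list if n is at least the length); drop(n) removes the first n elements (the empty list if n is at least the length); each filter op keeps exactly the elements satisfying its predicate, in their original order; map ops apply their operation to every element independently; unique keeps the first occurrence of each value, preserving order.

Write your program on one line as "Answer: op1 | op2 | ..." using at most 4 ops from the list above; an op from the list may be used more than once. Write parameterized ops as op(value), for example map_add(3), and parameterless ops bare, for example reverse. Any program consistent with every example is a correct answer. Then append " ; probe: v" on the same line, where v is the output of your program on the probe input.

unique | reverse | filter_lt(2) ; probe: [-30, -36, -43]

Check, running the answer program on each example:
  [7, 15, -39, -26, 34, -26, 44, -6, -31] -> [7, 15, -39, -26, 34, 44, -6, -31] -> [-31, -6, 44, 34, -26, -39, 15, 7] -> [-31, -6, -26, -39]
  [48, 35, 29, -22] -> [48, 35, 29, -22] -> [-22, 29, 35, 48] -> [-22]
  [29, 48, 6, 20, -36, -30] -> [29, 48, 6, 20, -36, -30] -> [-30, -36, 20, 6, 48, 29] -> [-30, -36]
  [47, 13, -10, 5] -> [47, 13, -10, 5] -> [5, -10, 13, 47] -> [-10]
  probe: [-43, 31, 2, 43, -36, -30, 20, 7, 2] -> [-43, 31, 2, 43, -36, -30, 20, 7] -> [7, 20, -30, -36, 43, 2, 31, -43] -> [-30, -36, -43]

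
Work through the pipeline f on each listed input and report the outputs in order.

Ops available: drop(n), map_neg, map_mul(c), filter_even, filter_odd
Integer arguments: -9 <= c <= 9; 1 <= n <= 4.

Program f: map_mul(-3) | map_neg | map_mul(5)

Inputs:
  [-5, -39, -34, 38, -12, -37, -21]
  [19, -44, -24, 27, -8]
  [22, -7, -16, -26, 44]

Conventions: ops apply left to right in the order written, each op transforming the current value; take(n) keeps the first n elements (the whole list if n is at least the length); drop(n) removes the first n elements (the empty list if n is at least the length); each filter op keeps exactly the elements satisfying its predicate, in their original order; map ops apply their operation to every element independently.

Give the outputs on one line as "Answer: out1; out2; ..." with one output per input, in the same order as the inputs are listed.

[-75, -585, -510, 570, -180, -555, -315]; [285, -660, -360, 405, -120]; [330, -105, -240, -390, 660]

Execution, op by op:
  [-5, -39, -34, 38, -12, -37, -21] -> [15, 117, 102, -114, 36, 111, 63] -> [-15, -117, -102, 114, -36, -111, -63] -> [-75, -585, -510, 570, -180, -555, -315]
  [19, -44, -24, 27, -8] -> [-57, 132, 72, -81, 24] -> [57, -132, -72, 81, -24] -> [285, -660, -360, 405, -120]
  [22, -7, -16, -26, 44] -> [-66, 21, 48, 78, -132] -> [66, -21, -48, -78, 132] -> [330, -105, -240, -390, 660]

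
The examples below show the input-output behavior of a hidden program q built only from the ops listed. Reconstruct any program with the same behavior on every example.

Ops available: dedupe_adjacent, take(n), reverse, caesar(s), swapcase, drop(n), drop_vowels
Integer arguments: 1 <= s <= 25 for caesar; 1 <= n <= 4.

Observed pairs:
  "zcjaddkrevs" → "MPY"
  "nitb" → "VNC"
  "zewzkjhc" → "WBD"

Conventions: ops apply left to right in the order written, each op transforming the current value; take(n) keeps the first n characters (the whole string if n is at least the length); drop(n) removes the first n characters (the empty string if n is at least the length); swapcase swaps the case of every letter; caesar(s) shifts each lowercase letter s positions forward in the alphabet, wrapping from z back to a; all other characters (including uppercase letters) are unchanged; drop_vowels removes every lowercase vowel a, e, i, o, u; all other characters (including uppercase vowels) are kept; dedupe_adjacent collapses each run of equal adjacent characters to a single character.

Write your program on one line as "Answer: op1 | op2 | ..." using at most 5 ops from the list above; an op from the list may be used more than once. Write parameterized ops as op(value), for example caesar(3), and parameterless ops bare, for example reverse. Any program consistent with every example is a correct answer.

reverse | caesar(20) | take(3) | swapcase

Check, running the answer program on each example:
  "zcjaddkrevs" -> "sverkddajcz" -> "mpylexxudwt" -> "mpy" -> "MPY"
  "nitb" -> "btin" -> "vnch" -> "vnc" -> "VNC"
  "zewzkjhc" -> "chjkzwez" -> "wbdetqyt" -> "wbd" -> "WBD"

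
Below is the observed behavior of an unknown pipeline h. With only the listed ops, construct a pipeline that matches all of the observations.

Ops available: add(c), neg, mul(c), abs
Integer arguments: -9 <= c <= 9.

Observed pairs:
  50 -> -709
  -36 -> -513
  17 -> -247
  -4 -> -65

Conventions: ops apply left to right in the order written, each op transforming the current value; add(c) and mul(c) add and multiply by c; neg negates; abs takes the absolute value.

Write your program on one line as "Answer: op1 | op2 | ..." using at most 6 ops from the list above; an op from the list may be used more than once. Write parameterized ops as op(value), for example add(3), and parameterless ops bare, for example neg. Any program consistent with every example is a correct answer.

mul(-7) | mul(2) | abs | add(9) | neg

Check, running the answer program on each example:
  50 -> -350 -> -700 -> 700 -> 709 -> -709
  -36 -> 252 -> 504 -> 504 -> 513 -> -513
  17 -> -119 -> -238 -> 238 -> 247 -> -247
  -4 -> 28 -> 56 -> 56 -> 65 -> -65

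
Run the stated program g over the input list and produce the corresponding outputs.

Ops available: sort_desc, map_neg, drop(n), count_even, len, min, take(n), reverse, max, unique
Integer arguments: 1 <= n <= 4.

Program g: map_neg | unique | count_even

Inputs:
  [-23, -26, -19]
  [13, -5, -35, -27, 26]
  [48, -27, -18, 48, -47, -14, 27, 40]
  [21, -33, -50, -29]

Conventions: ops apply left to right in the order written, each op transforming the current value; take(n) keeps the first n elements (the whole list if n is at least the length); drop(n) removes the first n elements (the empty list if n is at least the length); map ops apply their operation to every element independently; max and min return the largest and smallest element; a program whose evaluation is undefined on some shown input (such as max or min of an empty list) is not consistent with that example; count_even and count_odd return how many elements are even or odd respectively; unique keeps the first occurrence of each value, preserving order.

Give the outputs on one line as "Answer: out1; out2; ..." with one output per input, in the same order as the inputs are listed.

1; 1; 4; 1

Execution, op by op:
  [-23, -26, -19] -> [23, 26, 19] -> [23, 26, 19] -> 1
  [13, -5, -35, -27, 26] -> [-13, 5, 35, 27, -26] -> [-13, 5, 35, 27, -26] -> 1
  [48, -27, -18, 48, -47, -14, 27, 40] -> [-48, 27, 18, -48, 47, 14, -27, -40] -> [-48, 27, 18, 47, 14, -27, -40] -> 4
  [21, -33, -50, -29] -> [-21, 33, 50, 29] -> [-21, 33, 50, 29] -> 1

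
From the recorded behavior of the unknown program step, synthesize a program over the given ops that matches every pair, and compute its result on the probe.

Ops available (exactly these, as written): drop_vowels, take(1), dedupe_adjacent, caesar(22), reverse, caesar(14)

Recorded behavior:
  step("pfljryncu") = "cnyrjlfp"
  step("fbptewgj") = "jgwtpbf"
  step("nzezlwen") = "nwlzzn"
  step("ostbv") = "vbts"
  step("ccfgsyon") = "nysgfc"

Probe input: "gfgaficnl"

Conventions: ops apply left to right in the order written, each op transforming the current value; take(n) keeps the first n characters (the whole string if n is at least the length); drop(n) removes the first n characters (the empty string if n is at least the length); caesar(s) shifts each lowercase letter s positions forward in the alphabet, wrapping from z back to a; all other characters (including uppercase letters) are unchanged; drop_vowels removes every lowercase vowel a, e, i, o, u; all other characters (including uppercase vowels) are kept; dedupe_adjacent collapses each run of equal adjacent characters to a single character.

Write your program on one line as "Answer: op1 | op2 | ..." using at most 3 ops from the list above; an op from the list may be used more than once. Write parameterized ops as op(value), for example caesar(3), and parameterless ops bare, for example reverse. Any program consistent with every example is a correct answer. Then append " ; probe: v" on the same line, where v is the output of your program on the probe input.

reverse | dedupe_adjacent | drop_vowels ; probe: "lncfgfg"

Check, running the answer program on each example:
  "pfljryncu" -> "ucnyrjlfp" -> "ucnyrjlfp" -> "cnyrjlfp"
  "fbptewgj" -> "jgwetpbf" -> "jgwetpbf" -> "jgwtpbf"
  "nzezlwen" -> "newlzezn" -> "newlzezn" -> "nwlzzn"
  "ostbv" -> "vbtso" -> "vbtso" -> "vbts"
  "ccfgsyon" -> "noysgfcc" -> "noysgfc" -> "nysgfc"
  probe: "gfgaficnl" -> "lncifagfg" -> "lncifagfg" -> "lncfgfg"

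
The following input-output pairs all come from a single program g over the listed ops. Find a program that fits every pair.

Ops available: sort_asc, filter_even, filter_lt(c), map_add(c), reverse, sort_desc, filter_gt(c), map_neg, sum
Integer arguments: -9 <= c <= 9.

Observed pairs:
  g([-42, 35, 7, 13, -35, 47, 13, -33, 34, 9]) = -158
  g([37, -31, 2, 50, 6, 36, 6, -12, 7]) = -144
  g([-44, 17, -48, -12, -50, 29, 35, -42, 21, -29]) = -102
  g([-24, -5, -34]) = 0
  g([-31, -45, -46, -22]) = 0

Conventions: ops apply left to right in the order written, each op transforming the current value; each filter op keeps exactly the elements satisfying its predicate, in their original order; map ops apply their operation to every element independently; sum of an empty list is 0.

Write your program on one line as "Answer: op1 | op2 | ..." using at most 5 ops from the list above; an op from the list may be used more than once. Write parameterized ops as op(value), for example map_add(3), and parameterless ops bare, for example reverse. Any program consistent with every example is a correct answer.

filter_gt(-3) | reverse | map_neg | sum

Check, running the answer program on each example:
  [-42, 35, 7, 13, -35, 47, 13, -33, 34, 9] -> [35, 7, 13, 47, 13, 34, 9] -> [9, 34, 13, 47, 13, 7, 35] -> [-9, -34, -13, -47, -13, -7, -35] -> -158
  [37, -31, 2, 50, 6, 36, 6, -12, 7] -> [37, 2, 50, 6, 36, 6, 7] -> [7, 6, 36, 6, 50, 2, 37] -> [-7, -6, -36, -6, -50, -2, -37] -> -144
  [-44, 17, -48, -12, -50, 29, 35, -42, 21, -29] -> [17, 29, 35, 21] -> [21, 35, 29, 17] -> [-21, -35, -29, -17] -> -102
  [-24, -5, -34] -> [] -> [] -> [] -> 0
  [-31, -45, -46, -22] -> [] -> [] -> [] -> 0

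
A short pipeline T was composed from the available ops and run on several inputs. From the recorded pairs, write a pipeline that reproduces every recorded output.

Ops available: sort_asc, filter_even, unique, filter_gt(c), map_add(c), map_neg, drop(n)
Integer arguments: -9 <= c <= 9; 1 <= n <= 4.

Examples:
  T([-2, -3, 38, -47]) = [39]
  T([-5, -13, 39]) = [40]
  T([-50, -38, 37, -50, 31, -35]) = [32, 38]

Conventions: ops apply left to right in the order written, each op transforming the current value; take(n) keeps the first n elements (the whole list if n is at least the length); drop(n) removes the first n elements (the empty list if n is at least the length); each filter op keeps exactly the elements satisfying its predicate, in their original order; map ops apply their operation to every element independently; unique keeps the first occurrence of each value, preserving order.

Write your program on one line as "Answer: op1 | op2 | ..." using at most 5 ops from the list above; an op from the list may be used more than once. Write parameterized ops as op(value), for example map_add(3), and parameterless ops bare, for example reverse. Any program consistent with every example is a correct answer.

unique | map_add(1) | sort_asc | filter_gt(6)

Check, running the answer program on each example:
  [-2, -3, 38, -47] -> [-2, -3, 38, -47] -> [-1, -2, 39, -46] -> [-46, -2, -1, 39] -> [39]
  [-5, -13, 39] -> [-5, -13, 39] -> [-4, -12, 40] -> [-12, -4, 40] -> [40]
  [-50, -38, 37, -50, 31, -35] -> [-50, -38, 37, 31, -35] -> [-49, -37, 38, 32, -34] -> [-49, -37, -34, 32, 38] -> [32, 38]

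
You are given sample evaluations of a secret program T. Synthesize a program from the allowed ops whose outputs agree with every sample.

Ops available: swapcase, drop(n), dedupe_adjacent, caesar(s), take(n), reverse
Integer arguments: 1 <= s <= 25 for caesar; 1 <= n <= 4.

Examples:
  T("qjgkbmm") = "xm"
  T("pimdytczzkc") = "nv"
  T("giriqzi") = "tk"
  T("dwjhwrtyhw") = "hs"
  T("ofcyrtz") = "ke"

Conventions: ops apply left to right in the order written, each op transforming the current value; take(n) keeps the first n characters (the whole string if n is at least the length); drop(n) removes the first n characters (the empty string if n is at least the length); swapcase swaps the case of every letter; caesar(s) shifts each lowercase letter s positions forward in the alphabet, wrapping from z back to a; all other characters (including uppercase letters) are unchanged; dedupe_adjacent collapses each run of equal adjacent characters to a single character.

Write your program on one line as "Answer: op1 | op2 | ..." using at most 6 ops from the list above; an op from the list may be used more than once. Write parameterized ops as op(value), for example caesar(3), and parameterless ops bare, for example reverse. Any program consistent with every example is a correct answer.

caesar(13) | reverse | caesar(24) | dedupe_adjacent | take(2)

Check, running the answer program on each example:
  "qjgkbmm" -> "dwtxozz" -> "zzoxtwd" -> "xxmvrub" -> "xmvrub" -> "xm"
  "pimdytczzkc" -> "cvzqlgpmmxp" -> "pxmmpglqzvc" -> "nvkknejoxta" -> "nvknejoxta" -> "nv"
  "giriqzi" -> "tvevdmv" -> "vmdvevt" -> "tkbtctr" -> "tkbtctr" -> "tk"
  "dwjhwrtyhw" -> "qjwujegluj" -> "julgejuwjq" -> "hsjechsuho" -> "hsjechsuho" -> "hs"
  "ofcyrtz" -> "bsplegm" -> "mgelpsb" -> "kecjnqz" -> "kecjnqz" -> "ke"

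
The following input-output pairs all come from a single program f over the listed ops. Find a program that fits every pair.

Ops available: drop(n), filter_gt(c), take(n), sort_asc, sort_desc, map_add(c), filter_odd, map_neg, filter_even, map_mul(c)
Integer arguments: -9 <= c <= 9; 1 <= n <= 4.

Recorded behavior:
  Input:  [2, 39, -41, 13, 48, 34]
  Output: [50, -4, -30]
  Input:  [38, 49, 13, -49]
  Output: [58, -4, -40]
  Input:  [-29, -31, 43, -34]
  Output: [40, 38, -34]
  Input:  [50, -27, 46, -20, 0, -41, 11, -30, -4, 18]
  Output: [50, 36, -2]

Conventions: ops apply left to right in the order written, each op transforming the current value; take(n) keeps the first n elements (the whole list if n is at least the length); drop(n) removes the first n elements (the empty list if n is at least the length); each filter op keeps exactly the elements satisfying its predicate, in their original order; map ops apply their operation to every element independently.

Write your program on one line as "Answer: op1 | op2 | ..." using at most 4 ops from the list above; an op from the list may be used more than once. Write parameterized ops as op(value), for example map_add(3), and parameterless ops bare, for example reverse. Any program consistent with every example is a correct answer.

filter_odd | sort_asc | map_add(-9) | map_neg

Check, running the answer program on each example:
  [2, 39, -41, 13, 48, 34] -> [39, -41, 13] -> [-41, 13, 39] -> [-50, 4, 30] -> [50, -4, -30]
  [38, 49, 13, -49] -> [49, 13, -49] -> [-49, 13, 49] -> [-58, 4, 40] -> [58, -4, -40]
  [-29, -31, 43, -34] -> [-29, -31, 43] -> [-31, -29, 43] -> [-40, -38, 34] -> [40, 38, -34]
  [50, -27, 46, -20, 0, -41, 11, -30, -4, 18] -> [-27, -41, 11] -> [-41, -27, 11] -> [-50, -36, 2] -> [50, 36, -2]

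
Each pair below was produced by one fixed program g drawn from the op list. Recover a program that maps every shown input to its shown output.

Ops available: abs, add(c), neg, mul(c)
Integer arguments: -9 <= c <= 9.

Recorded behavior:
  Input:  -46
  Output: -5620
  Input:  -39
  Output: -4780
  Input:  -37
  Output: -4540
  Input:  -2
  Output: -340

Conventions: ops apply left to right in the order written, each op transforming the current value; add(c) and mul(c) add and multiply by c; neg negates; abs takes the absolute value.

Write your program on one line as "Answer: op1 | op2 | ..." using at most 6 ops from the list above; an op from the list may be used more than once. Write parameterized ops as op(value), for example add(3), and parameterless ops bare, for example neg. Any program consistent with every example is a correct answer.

mul(6) | add(-5) | mul(4) | abs | mul(-5)

Check, running the answer program on each example:
  -46 -> -276 -> -281 -> -1124 -> 1124 -> -5620
  -39 -> -234 -> -239 -> -956 -> 956 -> -4780
  -37 -> -222 -> -227 -> -908 -> 908 -> -4540
  -2 -> -12 -> -17 -> -68 -> 68 -> -340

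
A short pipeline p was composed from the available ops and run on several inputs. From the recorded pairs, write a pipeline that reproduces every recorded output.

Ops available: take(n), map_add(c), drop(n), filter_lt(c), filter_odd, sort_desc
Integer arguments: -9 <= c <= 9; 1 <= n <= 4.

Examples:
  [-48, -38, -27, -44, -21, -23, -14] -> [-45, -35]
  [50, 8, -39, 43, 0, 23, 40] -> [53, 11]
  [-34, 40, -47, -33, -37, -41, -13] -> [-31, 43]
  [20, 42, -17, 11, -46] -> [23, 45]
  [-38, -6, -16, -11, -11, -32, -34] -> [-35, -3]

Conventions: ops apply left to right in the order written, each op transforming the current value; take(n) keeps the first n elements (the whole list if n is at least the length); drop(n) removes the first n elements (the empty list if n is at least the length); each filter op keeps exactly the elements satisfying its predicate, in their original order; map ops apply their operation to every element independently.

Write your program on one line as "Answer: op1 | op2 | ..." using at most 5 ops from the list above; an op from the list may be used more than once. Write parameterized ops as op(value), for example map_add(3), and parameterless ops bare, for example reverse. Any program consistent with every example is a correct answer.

map_add(-4) | map_add(9) | map_add(-2) | take(2)

Check, running the answer program on each example:
  [-48, -38, -27, -44, -21, -23, -14] -> [-52, -42, -31, -48, -25, -27, -18] -> [-43, -33, -22, -39, -16, -18, -9] -> [-45, -35, -24, -41, -18, -20, -11] -> [-45, -35]
  [50, 8, -39, 43, 0, 23, 40] -> [46, 4, -43, 39, -4, 19, 36] -> [55, 13, -34, 48, 5, 28, 45] -> [53, 11, -36, 46, 3, 26, 43] -> [53, 11]
  [-34, 40, -47, -33, -37, -41, -13] -> [-38, 36, -51, -37, -41, -45, -17] -> [-29, 45, -42, -28, -32, -36, -8] -> [-31, 43, -44, -30, -34, -38, -10] -> [-31, 43]
  [20, 42, -17, 11, -46] -> [16, 38, -21, 7, -50] -> [25, 47, -12, 16, -41] -> [23, 45, -14, 14, -43] -> [23, 45]
  [-38, -6, -16, -11, -11, -32, -34] -> [-42, -10, -20, -15, -15, -36, -38] -> [-33, -1, -11, -6, -6, -27, -29] -> [-35, -3, -13, -8, -8, -29, -31] -> [-35, -3]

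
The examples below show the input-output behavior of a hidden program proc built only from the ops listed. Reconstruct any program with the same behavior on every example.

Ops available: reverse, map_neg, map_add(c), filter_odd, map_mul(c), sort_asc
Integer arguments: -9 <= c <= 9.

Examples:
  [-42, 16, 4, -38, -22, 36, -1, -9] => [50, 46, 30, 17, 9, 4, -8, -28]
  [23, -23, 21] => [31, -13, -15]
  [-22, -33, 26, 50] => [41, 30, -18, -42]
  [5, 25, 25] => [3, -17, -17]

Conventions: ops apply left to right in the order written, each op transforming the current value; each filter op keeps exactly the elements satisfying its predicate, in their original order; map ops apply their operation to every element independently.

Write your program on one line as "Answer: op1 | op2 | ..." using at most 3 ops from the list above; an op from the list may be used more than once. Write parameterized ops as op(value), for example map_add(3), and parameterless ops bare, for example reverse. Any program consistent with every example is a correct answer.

sort_asc | map_add(-8) | map_neg

Check, running the answer program on each example:
  [-42, 16, 4, -38, -22, 36, -1, -9] -> [-42, -38, -22, -9, -1, 4, 16, 36] -> [-50, -46, -30, -17, -9, -4, 8, 28] -> [50, 46, 30, 17, 9, 4, -8, -28]
  [23, -23, 21] -> [-23, 21, 23] -> [-31, 13, 15] -> [31, -13, -15]
  [-22, -33, 26, 50] -> [-33, -22, 26, 50] -> [-41, -30, 18, 42] -> [41, 30, -18, -42]
  [5, 25, 25] -> [5, 25, 25] -> [-3, 17, 17] -> [3, -17, -17]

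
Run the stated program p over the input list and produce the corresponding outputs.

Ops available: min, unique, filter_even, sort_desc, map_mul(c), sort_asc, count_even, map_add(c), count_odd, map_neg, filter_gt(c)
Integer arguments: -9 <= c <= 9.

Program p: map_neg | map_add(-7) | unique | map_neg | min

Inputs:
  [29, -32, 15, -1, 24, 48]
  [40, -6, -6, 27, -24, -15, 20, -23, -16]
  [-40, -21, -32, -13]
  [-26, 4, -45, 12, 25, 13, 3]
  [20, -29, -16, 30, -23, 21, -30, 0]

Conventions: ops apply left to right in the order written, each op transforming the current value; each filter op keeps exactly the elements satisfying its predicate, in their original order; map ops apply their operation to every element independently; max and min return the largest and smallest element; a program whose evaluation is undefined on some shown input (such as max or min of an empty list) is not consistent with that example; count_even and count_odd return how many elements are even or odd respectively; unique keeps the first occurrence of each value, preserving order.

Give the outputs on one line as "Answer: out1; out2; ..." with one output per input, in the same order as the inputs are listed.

-25; -17; -33; -38; -23

Execution, op by op:
  [29, -32, 15, -1, 24, 48] -> [-29, 32, -15, 1, -24, -48] -> [-36, 25, -22, -6, -31, -55] -> [-36, 25, -22, -6, -31, -55] -> [36, -25, 22, 6, 31, 55] -> -25
  [40, -6, -6, 27, -24, -15, 20, -23, -16] -> [-40, 6, 6, -27, 24, 15, -20, 23, 16] -> [-47, -1, -1, -34, 17, 8, -27, 16, 9] -> [-47, -1, -34, 17, 8, -27, 16, 9] -> [47, 1, 34, -17, -8, 27, -16, -9] -> -17
  [-40, -21, -32, -13] -> [40, 21, 32, 13] -> [33, 14, 25, 6] -> [33, 14, 25, 6] -> [-33, -14, -25, -6] -> -33
  [-26, 4, -45, 12, 25, 13, 3] -> [26, -4, 45, -12, -25, -13, -3] -> [19, -11, 38, -19, -32, -20, -10] -> [19, -11, 38, -19, -32, -20, -10] -> [-19, 11, -38, 19, 32, 20, 10] -> -38
  [20, -29, -16, 30, -23, 21, -30, 0] -> [-20, 29, 16, -30, 23, -21, 30, 0] -> [-27, 22, 9, -37, 16, -28, 23, -7] -> [-27, 22, 9, -37, 16, -28, 23, -7] -> [27, -22, -9, 37, -16, 28, -23, 7] -> -23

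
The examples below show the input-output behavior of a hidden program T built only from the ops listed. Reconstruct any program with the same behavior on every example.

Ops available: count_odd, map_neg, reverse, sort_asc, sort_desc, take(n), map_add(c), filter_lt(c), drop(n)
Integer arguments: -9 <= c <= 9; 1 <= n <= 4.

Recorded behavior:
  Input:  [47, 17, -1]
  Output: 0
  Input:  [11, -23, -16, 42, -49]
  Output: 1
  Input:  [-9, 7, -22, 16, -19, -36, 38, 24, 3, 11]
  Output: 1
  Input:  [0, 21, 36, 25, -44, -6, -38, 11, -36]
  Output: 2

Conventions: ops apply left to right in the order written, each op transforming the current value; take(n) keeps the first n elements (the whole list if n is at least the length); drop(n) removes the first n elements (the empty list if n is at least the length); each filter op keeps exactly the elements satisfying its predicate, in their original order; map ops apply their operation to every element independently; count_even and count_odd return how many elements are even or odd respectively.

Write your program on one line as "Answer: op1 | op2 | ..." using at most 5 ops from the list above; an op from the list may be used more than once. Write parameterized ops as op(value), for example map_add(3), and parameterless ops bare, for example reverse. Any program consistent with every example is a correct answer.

take(3) | map_add(3) | sort_desc | count_odd

Check, running the answer program on each example:
  [47, 17, -1] -> [47, 17, -1] -> [50, 20, 2] -> [50, 20, 2] -> 0
  [11, -23, -16, 42, -49] -> [11, -23, -16] -> [14, -20, -13] -> [14, -13, -20] -> 1
  [-9, 7, -22, 16, -19, -36, 38, 24, 3, 11] -> [-9, 7, -22] -> [-6, 10, -19] -> [10, -6, -19] -> 1
  [0, 21, 36, 25, -44, -6, -38, 11, -36] -> [0, 21, 36] -> [3, 24, 39] -> [39, 24, 3] -> 2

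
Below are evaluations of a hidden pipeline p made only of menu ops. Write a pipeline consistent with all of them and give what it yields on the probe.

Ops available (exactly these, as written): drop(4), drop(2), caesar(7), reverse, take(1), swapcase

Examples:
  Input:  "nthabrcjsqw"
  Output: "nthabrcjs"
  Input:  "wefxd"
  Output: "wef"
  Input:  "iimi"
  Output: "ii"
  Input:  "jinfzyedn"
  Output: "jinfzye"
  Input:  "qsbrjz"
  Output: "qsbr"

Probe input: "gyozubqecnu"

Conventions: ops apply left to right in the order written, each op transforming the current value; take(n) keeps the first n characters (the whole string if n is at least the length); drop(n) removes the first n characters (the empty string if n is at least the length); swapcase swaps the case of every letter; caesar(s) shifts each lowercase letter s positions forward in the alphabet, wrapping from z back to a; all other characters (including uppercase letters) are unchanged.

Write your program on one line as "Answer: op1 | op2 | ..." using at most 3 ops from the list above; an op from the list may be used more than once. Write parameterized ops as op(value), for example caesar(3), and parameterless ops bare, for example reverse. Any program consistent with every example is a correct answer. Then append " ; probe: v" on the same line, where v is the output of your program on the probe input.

reverse | drop(2) | reverse ; probe: "gyozubqec"

Check, running the answer program on each example:
  "nthabrcjsqw" -> "wqsjcrbahtn" -> "sjcrbahtn" -> "nthabrcjs"
  "wefxd" -> "dxfew" -> "few" -> "wef"
  "iimi" -> "imii" -> "ii" -> "ii"
  "jinfzyedn" -> "ndeyzfnij" -> "eyzfnij" -> "jinfzye"
  "qsbrjz" -> "zjrbsq" -> "rbsq" -> "qsbr"
  probe: "gyozubqecnu" -> "unceqbuzoyg" -> "ceqbuzoyg" -> "gyozubqec"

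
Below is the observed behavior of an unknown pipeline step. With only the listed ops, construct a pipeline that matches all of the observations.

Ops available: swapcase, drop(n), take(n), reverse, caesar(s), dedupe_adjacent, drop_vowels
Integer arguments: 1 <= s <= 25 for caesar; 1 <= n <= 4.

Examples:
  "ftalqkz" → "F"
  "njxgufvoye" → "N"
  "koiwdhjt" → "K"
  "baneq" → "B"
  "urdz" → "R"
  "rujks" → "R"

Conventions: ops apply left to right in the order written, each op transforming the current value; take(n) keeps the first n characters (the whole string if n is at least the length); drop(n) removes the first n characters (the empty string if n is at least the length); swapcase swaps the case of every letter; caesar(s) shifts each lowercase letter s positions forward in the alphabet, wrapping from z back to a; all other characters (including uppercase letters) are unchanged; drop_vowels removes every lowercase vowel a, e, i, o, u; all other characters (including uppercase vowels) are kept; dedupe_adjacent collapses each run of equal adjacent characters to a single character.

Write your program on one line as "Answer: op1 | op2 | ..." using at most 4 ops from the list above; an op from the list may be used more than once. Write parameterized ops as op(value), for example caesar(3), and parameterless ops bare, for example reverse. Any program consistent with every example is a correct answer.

drop_vowels | swapcase | take(1)

Check, running the answer program on each example:
  "ftalqkz" -> "ftlqkz" -> "FTLQKZ" -> "F"
  "njxgufvoye" -> "njxgfvy" -> "NJXGFVY" -> "N"
  "koiwdhjt" -> "kwdhjt" -> "KWDHJT" -> "K"
  "baneq" -> "bnq" -> "BNQ" -> "B"
  "urdz" -> "rdz" -> "RDZ" -> "R"
  "rujks" -> "rjks" -> "RJKS" -> "R"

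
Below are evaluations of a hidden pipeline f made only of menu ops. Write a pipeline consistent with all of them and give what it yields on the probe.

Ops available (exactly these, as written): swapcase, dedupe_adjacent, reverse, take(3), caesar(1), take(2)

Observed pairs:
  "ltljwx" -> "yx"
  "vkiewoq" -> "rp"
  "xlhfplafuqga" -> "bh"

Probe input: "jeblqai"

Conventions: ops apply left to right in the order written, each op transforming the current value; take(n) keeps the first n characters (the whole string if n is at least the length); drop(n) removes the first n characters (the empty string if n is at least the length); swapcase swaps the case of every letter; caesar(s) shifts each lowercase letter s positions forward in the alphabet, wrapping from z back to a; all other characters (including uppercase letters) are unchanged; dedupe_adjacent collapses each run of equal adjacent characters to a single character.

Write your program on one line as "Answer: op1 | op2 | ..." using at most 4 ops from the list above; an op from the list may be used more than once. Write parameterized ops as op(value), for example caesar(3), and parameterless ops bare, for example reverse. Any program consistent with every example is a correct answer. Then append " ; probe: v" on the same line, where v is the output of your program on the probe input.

caesar(1) | reverse | take(2) ; probe: "jb"

Check, running the answer program on each example:
  "ltljwx" -> "mumkxy" -> "yxkmum" -> "yx"
  "vkiewoq" -> "wljfxpr" -> "rpxfjlw" -> "rp"
  "xlhfplafuqga" -> "ymigqmbgvrhb" -> "bhrvgbmqgimy" -> "bh"
  probe: "jeblqai" -> "kfcmrbj" -> "jbrmcfk" -> "jb"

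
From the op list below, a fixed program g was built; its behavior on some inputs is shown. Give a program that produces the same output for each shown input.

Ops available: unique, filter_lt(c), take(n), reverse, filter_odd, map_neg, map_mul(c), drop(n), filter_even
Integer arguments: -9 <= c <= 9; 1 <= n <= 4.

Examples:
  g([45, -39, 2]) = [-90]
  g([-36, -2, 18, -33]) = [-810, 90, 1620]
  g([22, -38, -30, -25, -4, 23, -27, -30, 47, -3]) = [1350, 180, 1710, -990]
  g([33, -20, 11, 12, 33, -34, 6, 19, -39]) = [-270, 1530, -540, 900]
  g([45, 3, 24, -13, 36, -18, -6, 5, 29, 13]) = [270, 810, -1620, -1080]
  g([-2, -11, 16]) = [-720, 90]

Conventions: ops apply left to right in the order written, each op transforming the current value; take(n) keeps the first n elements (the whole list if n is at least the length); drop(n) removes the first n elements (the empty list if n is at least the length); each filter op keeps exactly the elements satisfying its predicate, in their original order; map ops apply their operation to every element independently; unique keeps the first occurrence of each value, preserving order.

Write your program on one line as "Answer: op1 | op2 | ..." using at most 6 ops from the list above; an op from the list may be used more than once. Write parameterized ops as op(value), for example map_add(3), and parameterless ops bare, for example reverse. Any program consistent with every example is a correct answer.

reverse | map_mul(-9) | map_mul(5) | unique | filter_even

Check, running the answer program on each example:
  [45, -39, 2] -> [2, -39, 45] -> [-18, 351, -405] -> [-90, 1755, -2025] -> [-90, 1755, -2025] -> [-90]
  [-36, -2, 18, -33] -> [-33, 18, -2, -36] -> [297, -162, 18, 324] -> [1485, -810, 90, 1620] -> [1485, -810, 90, 1620] -> [-810, 90, 1620]
  [22, -38, -30, -25, -4, 23, -27, -30, 47, -3] -> [-3, 47, -30, -27, 23, -4, -25, -30, -38, 22] -> [27, -423, 270, 243, -207, 36, 225, 270, 342, -198] -> [135, -2115, 1350, 1215, -1035, 180, 1125, 1350, 1710, -990] -> [135, -2115, 1350, 1215, -1035, 180, 1125, 1710, -990] -> [1350, 180, 1710, -990]
  [33, -20, 11, 12, 33, -34, 6, 19, -39] -> [-39, 19, 6, -34, 33, 12, 11, -20, 33] -> [351, -171, -54, 306, -297, -108, -99, 180, -297] -> [1755, -855, -270, 1530, -1485, -540, -495, 900, -1485] -> [1755, -855, -270, 1530, -1485, -540, -495, 900] -> [-270, 1530, -540, 900]
  [45, 3, 24, -13, 36, -18, -6, 5, 29, 13] -> [13, 29, 5, -6, -18, 36, -13, 24, 3, 45] -> [-117, -261, -45, 54, 162, -324, 117, -216, -27, -405] -> [-585, -1305, -225, 270, 810, -1620, 585, -1080, -135, -2025] -> [-585, -1305, -225, 270, 810, -1620, 585, -1080, -135, -2025] -> [270, 810, -1620, -1080]
  [-2, -11, 16] -> [16, -11, -2] -> [-144, 99, 18] -> [-720, 495, 90] -> [-720, 495, 90] -> [-720, 90]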